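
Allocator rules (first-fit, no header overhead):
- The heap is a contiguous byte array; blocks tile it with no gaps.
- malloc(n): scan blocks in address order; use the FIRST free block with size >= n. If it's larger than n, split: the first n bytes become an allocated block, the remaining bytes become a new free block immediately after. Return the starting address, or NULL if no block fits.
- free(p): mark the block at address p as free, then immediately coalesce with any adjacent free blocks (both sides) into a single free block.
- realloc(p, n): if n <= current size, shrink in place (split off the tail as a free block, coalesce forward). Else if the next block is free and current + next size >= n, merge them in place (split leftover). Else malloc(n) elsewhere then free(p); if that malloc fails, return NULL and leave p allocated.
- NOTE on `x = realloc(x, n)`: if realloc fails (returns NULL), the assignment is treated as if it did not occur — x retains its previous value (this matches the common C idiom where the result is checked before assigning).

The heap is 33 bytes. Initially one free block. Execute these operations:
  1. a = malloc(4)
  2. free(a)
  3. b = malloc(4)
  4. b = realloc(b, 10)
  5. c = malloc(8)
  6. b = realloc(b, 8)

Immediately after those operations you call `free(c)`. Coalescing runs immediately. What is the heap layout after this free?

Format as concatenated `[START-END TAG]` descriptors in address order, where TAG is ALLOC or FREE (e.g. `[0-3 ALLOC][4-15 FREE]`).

Answer: [0-7 ALLOC][8-32 FREE]

Derivation:
Op 1: a = malloc(4) -> a = 0; heap: [0-3 ALLOC][4-32 FREE]
Op 2: free(a) -> (freed a); heap: [0-32 FREE]
Op 3: b = malloc(4) -> b = 0; heap: [0-3 ALLOC][4-32 FREE]
Op 4: b = realloc(b, 10) -> b = 0; heap: [0-9 ALLOC][10-32 FREE]
Op 5: c = malloc(8) -> c = 10; heap: [0-9 ALLOC][10-17 ALLOC][18-32 FREE]
Op 6: b = realloc(b, 8) -> b = 0; heap: [0-7 ALLOC][8-9 FREE][10-17 ALLOC][18-32 FREE]
free(c): c = 10 -> block [10-17 ALLOC]; mark free, coalesce with adjacent free neighbors -> [0-7 ALLOC][8-32 FREE]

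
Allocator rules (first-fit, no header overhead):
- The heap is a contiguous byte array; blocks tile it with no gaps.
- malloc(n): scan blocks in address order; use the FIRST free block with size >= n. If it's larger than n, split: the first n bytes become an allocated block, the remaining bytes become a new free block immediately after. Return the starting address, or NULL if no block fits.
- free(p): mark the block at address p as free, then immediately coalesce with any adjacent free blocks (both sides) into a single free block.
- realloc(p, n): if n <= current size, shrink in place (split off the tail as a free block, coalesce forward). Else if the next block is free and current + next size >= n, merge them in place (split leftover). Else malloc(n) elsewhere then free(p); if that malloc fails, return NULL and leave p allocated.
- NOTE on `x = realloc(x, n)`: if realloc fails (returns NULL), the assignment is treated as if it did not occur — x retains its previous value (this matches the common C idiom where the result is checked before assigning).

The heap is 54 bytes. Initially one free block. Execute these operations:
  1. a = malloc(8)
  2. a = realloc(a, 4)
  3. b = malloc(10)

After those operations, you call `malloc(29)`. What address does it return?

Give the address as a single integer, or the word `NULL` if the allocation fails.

Answer: 14

Derivation:
Op 1: a = malloc(8) -> a = 0; heap: [0-7 ALLOC][8-53 FREE]
Op 2: a = realloc(a, 4) -> a = 0; heap: [0-3 ALLOC][4-53 FREE]
Op 3: b = malloc(10) -> b = 4; heap: [0-3 ALLOC][4-13 ALLOC][14-53 FREE]
malloc(29): first-fit scan over [0-3 ALLOC][4-13 ALLOC][14-53 FREE] -> 14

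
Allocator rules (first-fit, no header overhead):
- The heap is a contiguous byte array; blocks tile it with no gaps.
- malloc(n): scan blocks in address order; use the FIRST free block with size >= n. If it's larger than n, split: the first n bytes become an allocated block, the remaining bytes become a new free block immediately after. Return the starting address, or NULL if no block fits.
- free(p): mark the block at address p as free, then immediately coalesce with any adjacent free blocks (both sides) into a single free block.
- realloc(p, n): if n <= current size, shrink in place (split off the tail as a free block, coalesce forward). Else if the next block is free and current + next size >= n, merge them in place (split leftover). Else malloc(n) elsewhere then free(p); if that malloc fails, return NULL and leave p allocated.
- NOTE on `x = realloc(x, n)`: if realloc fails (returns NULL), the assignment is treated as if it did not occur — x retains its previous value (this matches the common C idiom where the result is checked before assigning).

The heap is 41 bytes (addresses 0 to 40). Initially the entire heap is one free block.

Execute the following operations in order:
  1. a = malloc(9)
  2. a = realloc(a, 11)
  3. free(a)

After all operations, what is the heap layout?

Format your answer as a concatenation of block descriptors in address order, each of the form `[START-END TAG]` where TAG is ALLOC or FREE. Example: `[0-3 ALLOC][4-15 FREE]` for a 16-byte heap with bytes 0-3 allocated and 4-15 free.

Answer: [0-40 FREE]

Derivation:
Op 1: a = malloc(9) -> a = 0; heap: [0-8 ALLOC][9-40 FREE]
Op 2: a = realloc(a, 11) -> a = 0; heap: [0-10 ALLOC][11-40 FREE]
Op 3: free(a) -> (freed a); heap: [0-40 FREE]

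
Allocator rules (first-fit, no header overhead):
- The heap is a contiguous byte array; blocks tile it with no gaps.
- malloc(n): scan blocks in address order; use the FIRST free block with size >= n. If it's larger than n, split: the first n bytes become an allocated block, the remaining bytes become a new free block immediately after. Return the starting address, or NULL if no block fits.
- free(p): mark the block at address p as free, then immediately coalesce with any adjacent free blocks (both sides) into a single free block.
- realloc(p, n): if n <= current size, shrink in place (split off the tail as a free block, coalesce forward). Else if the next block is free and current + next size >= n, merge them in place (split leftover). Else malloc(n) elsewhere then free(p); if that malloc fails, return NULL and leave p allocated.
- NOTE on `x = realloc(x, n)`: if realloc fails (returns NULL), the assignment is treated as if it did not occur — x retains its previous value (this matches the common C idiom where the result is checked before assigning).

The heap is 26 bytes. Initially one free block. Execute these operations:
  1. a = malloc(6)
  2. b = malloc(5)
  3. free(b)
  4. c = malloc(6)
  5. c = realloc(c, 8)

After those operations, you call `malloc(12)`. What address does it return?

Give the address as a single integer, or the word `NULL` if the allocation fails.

Answer: 14

Derivation:
Op 1: a = malloc(6) -> a = 0; heap: [0-5 ALLOC][6-25 FREE]
Op 2: b = malloc(5) -> b = 6; heap: [0-5 ALLOC][6-10 ALLOC][11-25 FREE]
Op 3: free(b) -> (freed b); heap: [0-5 ALLOC][6-25 FREE]
Op 4: c = malloc(6) -> c = 6; heap: [0-5 ALLOC][6-11 ALLOC][12-25 FREE]
Op 5: c = realloc(c, 8) -> c = 6; heap: [0-5 ALLOC][6-13 ALLOC][14-25 FREE]
malloc(12): first-fit scan over [0-5 ALLOC][6-13 ALLOC][14-25 FREE] -> 14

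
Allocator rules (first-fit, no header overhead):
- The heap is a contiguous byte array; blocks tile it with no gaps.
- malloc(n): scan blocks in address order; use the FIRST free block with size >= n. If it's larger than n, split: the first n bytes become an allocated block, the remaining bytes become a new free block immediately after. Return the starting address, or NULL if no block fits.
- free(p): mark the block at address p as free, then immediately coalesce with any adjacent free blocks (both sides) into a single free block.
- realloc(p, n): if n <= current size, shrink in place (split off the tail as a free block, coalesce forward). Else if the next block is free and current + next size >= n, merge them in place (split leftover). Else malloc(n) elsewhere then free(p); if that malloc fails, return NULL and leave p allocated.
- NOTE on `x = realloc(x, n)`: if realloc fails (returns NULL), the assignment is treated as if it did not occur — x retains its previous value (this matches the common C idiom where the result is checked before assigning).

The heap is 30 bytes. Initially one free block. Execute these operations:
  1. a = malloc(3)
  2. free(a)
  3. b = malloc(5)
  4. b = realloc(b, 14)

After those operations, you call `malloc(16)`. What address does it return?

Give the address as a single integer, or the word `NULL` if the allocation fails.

Answer: 14

Derivation:
Op 1: a = malloc(3) -> a = 0; heap: [0-2 ALLOC][3-29 FREE]
Op 2: free(a) -> (freed a); heap: [0-29 FREE]
Op 3: b = malloc(5) -> b = 0; heap: [0-4 ALLOC][5-29 FREE]
Op 4: b = realloc(b, 14) -> b = 0; heap: [0-13 ALLOC][14-29 FREE]
malloc(16): first-fit scan over [0-13 ALLOC][14-29 FREE] -> 14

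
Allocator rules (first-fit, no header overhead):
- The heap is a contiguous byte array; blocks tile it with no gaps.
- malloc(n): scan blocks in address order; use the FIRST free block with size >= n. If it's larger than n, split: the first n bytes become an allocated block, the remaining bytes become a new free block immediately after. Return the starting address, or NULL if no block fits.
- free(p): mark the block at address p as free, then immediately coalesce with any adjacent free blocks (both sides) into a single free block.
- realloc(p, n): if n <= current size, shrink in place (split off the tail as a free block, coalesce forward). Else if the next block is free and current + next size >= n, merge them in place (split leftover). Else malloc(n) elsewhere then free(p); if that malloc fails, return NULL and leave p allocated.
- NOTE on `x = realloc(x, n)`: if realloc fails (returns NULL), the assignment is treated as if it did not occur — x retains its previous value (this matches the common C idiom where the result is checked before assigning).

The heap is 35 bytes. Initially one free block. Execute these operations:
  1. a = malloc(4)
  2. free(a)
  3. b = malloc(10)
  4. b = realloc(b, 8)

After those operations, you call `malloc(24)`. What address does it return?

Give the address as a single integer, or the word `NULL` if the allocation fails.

Answer: 8

Derivation:
Op 1: a = malloc(4) -> a = 0; heap: [0-3 ALLOC][4-34 FREE]
Op 2: free(a) -> (freed a); heap: [0-34 FREE]
Op 3: b = malloc(10) -> b = 0; heap: [0-9 ALLOC][10-34 FREE]
Op 4: b = realloc(b, 8) -> b = 0; heap: [0-7 ALLOC][8-34 FREE]
malloc(24): first-fit scan over [0-7 ALLOC][8-34 FREE] -> 8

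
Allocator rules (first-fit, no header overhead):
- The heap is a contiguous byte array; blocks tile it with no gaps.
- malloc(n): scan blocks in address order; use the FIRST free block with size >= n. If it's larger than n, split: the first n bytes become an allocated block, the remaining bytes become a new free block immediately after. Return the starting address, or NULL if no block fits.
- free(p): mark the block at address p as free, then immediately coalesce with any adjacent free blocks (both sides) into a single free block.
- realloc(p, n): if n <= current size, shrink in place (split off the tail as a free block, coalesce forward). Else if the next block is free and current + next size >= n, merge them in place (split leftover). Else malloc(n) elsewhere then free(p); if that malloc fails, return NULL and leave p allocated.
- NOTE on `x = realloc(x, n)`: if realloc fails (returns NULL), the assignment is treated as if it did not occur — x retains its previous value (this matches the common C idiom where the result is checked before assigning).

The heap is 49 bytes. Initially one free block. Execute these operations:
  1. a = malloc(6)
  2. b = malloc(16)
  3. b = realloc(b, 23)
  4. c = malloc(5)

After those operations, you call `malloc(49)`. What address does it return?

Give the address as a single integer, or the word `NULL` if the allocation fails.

Answer: NULL

Derivation:
Op 1: a = malloc(6) -> a = 0; heap: [0-5 ALLOC][6-48 FREE]
Op 2: b = malloc(16) -> b = 6; heap: [0-5 ALLOC][6-21 ALLOC][22-48 FREE]
Op 3: b = realloc(b, 23) -> b = 6; heap: [0-5 ALLOC][6-28 ALLOC][29-48 FREE]
Op 4: c = malloc(5) -> c = 29; heap: [0-5 ALLOC][6-28 ALLOC][29-33 ALLOC][34-48 FREE]
malloc(49): first-fit scan over [0-5 ALLOC][6-28 ALLOC][29-33 ALLOC][34-48 FREE] -> NULL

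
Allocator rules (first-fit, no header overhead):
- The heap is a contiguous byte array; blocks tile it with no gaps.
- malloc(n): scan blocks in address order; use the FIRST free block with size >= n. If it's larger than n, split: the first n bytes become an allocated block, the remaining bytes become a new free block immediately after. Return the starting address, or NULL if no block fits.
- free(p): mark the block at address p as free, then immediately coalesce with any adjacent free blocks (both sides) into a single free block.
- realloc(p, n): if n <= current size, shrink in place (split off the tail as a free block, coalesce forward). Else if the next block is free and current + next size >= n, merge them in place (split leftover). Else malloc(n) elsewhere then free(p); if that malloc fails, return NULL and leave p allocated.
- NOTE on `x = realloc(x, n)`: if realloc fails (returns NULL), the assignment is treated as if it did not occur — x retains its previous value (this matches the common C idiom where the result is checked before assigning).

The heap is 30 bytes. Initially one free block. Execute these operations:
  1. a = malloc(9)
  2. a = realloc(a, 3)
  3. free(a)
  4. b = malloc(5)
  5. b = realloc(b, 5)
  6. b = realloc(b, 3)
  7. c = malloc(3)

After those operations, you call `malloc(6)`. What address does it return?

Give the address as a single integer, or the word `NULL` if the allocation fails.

Op 1: a = malloc(9) -> a = 0; heap: [0-8 ALLOC][9-29 FREE]
Op 2: a = realloc(a, 3) -> a = 0; heap: [0-2 ALLOC][3-29 FREE]
Op 3: free(a) -> (freed a); heap: [0-29 FREE]
Op 4: b = malloc(5) -> b = 0; heap: [0-4 ALLOC][5-29 FREE]
Op 5: b = realloc(b, 5) -> b = 0; heap: [0-4 ALLOC][5-29 FREE]
Op 6: b = realloc(b, 3) -> b = 0; heap: [0-2 ALLOC][3-29 FREE]
Op 7: c = malloc(3) -> c = 3; heap: [0-2 ALLOC][3-5 ALLOC][6-29 FREE]
malloc(6): first-fit scan over [0-2 ALLOC][3-5 ALLOC][6-29 FREE] -> 6

Answer: 6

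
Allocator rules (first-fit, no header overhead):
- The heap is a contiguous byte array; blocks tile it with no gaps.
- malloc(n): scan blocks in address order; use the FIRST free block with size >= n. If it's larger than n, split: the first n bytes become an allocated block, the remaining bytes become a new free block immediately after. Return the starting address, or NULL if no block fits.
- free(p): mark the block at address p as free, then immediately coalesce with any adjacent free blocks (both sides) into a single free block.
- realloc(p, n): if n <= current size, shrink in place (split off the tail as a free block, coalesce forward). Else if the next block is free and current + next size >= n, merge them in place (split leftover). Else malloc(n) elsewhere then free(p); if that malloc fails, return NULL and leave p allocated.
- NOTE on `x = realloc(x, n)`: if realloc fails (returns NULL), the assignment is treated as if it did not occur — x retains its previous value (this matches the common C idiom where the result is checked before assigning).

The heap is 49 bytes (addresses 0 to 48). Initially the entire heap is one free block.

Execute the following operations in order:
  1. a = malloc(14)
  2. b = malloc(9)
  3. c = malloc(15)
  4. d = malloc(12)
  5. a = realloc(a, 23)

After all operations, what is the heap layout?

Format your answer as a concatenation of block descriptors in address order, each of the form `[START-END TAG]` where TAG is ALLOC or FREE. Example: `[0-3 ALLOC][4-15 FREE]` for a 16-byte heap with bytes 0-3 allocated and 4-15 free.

Answer: [0-13 ALLOC][14-22 ALLOC][23-37 ALLOC][38-48 FREE]

Derivation:
Op 1: a = malloc(14) -> a = 0; heap: [0-13 ALLOC][14-48 FREE]
Op 2: b = malloc(9) -> b = 14; heap: [0-13 ALLOC][14-22 ALLOC][23-48 FREE]
Op 3: c = malloc(15) -> c = 23; heap: [0-13 ALLOC][14-22 ALLOC][23-37 ALLOC][38-48 FREE]
Op 4: d = malloc(12) -> d = NULL; heap: [0-13 ALLOC][14-22 ALLOC][23-37 ALLOC][38-48 FREE]
Op 5: a = realloc(a, 23) -> NULL (a unchanged); heap: [0-13 ALLOC][14-22 ALLOC][23-37 ALLOC][38-48 FREE]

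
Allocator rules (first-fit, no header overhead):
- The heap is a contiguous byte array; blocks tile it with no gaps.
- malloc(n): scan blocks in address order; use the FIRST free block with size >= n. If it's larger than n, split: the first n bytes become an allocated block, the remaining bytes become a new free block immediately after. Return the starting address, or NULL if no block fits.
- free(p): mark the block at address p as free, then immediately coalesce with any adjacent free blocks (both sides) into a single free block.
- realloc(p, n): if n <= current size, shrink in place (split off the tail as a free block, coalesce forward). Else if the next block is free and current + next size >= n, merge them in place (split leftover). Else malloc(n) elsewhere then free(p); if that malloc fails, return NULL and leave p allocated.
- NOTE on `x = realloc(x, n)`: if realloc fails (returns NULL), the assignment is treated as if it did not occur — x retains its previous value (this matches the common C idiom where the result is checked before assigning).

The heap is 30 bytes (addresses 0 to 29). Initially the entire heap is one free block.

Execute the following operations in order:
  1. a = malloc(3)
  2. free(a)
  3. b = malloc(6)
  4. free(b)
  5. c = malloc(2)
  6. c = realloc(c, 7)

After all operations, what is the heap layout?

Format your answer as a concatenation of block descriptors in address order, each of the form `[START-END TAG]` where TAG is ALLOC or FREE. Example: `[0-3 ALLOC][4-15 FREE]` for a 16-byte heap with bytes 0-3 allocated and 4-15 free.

Op 1: a = malloc(3) -> a = 0; heap: [0-2 ALLOC][3-29 FREE]
Op 2: free(a) -> (freed a); heap: [0-29 FREE]
Op 3: b = malloc(6) -> b = 0; heap: [0-5 ALLOC][6-29 FREE]
Op 4: free(b) -> (freed b); heap: [0-29 FREE]
Op 5: c = malloc(2) -> c = 0; heap: [0-1 ALLOC][2-29 FREE]
Op 6: c = realloc(c, 7) -> c = 0; heap: [0-6 ALLOC][7-29 FREE]

Answer: [0-6 ALLOC][7-29 FREE]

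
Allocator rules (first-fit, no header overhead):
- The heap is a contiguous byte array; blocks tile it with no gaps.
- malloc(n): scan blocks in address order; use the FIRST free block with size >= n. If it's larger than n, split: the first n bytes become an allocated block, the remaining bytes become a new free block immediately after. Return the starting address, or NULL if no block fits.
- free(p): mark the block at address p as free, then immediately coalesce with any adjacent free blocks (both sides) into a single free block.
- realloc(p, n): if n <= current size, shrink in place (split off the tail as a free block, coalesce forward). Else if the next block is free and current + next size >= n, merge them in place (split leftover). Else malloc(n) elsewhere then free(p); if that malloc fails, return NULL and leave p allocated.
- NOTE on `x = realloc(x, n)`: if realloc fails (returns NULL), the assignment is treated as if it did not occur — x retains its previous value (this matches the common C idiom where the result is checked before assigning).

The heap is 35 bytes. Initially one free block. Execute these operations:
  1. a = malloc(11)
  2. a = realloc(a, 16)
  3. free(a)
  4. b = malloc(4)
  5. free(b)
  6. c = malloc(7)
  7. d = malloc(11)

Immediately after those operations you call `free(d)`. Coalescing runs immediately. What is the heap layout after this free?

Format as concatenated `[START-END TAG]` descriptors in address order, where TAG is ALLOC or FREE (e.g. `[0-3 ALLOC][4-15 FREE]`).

Answer: [0-6 ALLOC][7-34 FREE]

Derivation:
Op 1: a = malloc(11) -> a = 0; heap: [0-10 ALLOC][11-34 FREE]
Op 2: a = realloc(a, 16) -> a = 0; heap: [0-15 ALLOC][16-34 FREE]
Op 3: free(a) -> (freed a); heap: [0-34 FREE]
Op 4: b = malloc(4) -> b = 0; heap: [0-3 ALLOC][4-34 FREE]
Op 5: free(b) -> (freed b); heap: [0-34 FREE]
Op 6: c = malloc(7) -> c = 0; heap: [0-6 ALLOC][7-34 FREE]
Op 7: d = malloc(11) -> d = 7; heap: [0-6 ALLOC][7-17 ALLOC][18-34 FREE]
free(d): d = 7 -> block [7-17 ALLOC]; mark free, coalesce with adjacent free neighbors -> [0-6 ALLOC][7-34 FREE]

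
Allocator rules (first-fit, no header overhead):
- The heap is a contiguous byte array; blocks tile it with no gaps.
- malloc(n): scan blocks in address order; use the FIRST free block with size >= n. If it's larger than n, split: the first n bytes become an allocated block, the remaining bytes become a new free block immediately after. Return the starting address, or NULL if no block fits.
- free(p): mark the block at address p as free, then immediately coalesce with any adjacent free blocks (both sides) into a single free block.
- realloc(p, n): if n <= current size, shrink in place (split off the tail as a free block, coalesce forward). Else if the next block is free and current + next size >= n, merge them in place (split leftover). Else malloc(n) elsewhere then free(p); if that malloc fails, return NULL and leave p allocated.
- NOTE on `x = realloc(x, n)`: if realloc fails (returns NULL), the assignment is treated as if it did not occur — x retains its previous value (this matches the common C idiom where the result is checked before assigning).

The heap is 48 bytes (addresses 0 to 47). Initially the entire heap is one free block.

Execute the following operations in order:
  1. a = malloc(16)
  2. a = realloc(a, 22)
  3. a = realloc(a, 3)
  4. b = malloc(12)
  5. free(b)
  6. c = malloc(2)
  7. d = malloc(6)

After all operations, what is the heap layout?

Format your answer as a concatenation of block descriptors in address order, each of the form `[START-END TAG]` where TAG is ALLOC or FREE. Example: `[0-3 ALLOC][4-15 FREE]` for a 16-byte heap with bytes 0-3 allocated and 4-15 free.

Op 1: a = malloc(16) -> a = 0; heap: [0-15 ALLOC][16-47 FREE]
Op 2: a = realloc(a, 22) -> a = 0; heap: [0-21 ALLOC][22-47 FREE]
Op 3: a = realloc(a, 3) -> a = 0; heap: [0-2 ALLOC][3-47 FREE]
Op 4: b = malloc(12) -> b = 3; heap: [0-2 ALLOC][3-14 ALLOC][15-47 FREE]
Op 5: free(b) -> (freed b); heap: [0-2 ALLOC][3-47 FREE]
Op 6: c = malloc(2) -> c = 3; heap: [0-2 ALLOC][3-4 ALLOC][5-47 FREE]
Op 7: d = malloc(6) -> d = 5; heap: [0-2 ALLOC][3-4 ALLOC][5-10 ALLOC][11-47 FREE]

Answer: [0-2 ALLOC][3-4 ALLOC][5-10 ALLOC][11-47 FREE]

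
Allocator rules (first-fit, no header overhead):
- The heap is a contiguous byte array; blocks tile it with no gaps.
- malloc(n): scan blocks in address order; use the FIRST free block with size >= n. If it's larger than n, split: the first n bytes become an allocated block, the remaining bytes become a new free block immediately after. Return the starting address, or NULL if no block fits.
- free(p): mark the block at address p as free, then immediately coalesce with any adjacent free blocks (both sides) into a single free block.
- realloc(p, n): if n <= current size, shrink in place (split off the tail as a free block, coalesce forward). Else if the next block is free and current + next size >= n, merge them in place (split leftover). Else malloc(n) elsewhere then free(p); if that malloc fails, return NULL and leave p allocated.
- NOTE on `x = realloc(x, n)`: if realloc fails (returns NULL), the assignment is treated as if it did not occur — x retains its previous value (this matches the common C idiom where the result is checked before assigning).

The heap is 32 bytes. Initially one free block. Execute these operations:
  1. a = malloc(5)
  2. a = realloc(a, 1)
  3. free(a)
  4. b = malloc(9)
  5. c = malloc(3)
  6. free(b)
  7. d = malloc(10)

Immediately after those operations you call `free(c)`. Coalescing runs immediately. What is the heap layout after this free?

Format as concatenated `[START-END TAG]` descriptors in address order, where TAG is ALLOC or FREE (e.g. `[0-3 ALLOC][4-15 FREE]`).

Op 1: a = malloc(5) -> a = 0; heap: [0-4 ALLOC][5-31 FREE]
Op 2: a = realloc(a, 1) -> a = 0; heap: [0-0 ALLOC][1-31 FREE]
Op 3: free(a) -> (freed a); heap: [0-31 FREE]
Op 4: b = malloc(9) -> b = 0; heap: [0-8 ALLOC][9-31 FREE]
Op 5: c = malloc(3) -> c = 9; heap: [0-8 ALLOC][9-11 ALLOC][12-31 FREE]
Op 6: free(b) -> (freed b); heap: [0-8 FREE][9-11 ALLOC][12-31 FREE]
Op 7: d = malloc(10) -> d = 12; heap: [0-8 FREE][9-11 ALLOC][12-21 ALLOC][22-31 FREE]
free(c): c = 9 -> block [9-11 ALLOC]; mark free, coalesce with adjacent free neighbors -> [0-11 FREE][12-21 ALLOC][22-31 FREE]

Answer: [0-11 FREE][12-21 ALLOC][22-31 FREE]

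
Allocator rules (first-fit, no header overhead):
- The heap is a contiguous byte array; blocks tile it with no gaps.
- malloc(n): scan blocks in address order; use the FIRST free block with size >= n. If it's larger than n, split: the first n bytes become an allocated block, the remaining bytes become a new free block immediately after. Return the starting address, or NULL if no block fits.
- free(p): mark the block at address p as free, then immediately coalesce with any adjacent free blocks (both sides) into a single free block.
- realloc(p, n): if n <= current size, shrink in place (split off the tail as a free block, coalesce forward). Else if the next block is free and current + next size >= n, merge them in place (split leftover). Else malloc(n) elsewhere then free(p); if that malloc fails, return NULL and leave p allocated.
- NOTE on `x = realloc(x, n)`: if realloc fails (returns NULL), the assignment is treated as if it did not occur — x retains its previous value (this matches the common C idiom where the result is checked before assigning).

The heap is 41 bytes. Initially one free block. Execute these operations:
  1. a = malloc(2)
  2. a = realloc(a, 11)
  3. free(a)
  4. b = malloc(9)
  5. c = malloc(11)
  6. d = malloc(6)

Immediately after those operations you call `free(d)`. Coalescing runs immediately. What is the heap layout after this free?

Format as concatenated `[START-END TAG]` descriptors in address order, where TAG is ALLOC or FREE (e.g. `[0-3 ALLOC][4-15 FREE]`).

Answer: [0-8 ALLOC][9-19 ALLOC][20-40 FREE]

Derivation:
Op 1: a = malloc(2) -> a = 0; heap: [0-1 ALLOC][2-40 FREE]
Op 2: a = realloc(a, 11) -> a = 0; heap: [0-10 ALLOC][11-40 FREE]
Op 3: free(a) -> (freed a); heap: [0-40 FREE]
Op 4: b = malloc(9) -> b = 0; heap: [0-8 ALLOC][9-40 FREE]
Op 5: c = malloc(11) -> c = 9; heap: [0-8 ALLOC][9-19 ALLOC][20-40 FREE]
Op 6: d = malloc(6) -> d = 20; heap: [0-8 ALLOC][9-19 ALLOC][20-25 ALLOC][26-40 FREE]
free(d): d = 20 -> block [20-25 ALLOC]; mark free, coalesce with adjacent free neighbors -> [0-8 ALLOC][9-19 ALLOC][20-40 FREE]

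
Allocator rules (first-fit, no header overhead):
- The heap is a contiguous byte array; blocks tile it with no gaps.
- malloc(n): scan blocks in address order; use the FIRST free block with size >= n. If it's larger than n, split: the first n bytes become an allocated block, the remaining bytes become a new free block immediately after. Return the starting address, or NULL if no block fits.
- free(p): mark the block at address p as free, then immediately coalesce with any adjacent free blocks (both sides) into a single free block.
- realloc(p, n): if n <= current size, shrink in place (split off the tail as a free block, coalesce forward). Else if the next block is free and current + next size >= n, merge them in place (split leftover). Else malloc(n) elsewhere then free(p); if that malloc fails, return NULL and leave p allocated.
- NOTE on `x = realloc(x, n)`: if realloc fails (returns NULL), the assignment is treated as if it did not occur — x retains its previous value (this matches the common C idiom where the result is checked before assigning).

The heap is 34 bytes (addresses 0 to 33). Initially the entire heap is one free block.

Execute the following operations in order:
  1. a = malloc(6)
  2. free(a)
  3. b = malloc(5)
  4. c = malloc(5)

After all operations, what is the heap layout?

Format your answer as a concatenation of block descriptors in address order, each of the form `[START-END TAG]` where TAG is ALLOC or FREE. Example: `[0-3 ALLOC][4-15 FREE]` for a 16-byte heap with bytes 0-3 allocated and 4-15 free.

Op 1: a = malloc(6) -> a = 0; heap: [0-5 ALLOC][6-33 FREE]
Op 2: free(a) -> (freed a); heap: [0-33 FREE]
Op 3: b = malloc(5) -> b = 0; heap: [0-4 ALLOC][5-33 FREE]
Op 4: c = malloc(5) -> c = 5; heap: [0-4 ALLOC][5-9 ALLOC][10-33 FREE]

Answer: [0-4 ALLOC][5-9 ALLOC][10-33 FREE]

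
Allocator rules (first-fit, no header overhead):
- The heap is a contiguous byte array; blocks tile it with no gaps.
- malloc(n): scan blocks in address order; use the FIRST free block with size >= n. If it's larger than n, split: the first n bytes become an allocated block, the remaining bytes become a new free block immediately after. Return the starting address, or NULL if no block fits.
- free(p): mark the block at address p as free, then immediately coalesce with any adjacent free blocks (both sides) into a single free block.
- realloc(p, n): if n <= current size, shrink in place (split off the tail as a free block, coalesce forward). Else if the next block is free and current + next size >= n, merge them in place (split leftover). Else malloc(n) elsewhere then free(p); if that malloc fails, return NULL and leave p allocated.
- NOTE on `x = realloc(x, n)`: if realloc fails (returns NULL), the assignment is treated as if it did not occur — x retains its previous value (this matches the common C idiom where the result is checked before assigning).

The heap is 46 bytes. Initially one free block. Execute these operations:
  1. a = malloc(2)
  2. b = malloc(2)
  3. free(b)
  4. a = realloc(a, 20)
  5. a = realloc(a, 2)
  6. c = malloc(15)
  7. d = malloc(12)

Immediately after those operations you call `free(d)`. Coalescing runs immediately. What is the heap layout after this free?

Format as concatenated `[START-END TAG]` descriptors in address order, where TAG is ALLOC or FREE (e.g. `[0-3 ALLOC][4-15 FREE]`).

Answer: [0-1 ALLOC][2-16 ALLOC][17-45 FREE]

Derivation:
Op 1: a = malloc(2) -> a = 0; heap: [0-1 ALLOC][2-45 FREE]
Op 2: b = malloc(2) -> b = 2; heap: [0-1 ALLOC][2-3 ALLOC][4-45 FREE]
Op 3: free(b) -> (freed b); heap: [0-1 ALLOC][2-45 FREE]
Op 4: a = realloc(a, 20) -> a = 0; heap: [0-19 ALLOC][20-45 FREE]
Op 5: a = realloc(a, 2) -> a = 0; heap: [0-1 ALLOC][2-45 FREE]
Op 6: c = malloc(15) -> c = 2; heap: [0-1 ALLOC][2-16 ALLOC][17-45 FREE]
Op 7: d = malloc(12) -> d = 17; heap: [0-1 ALLOC][2-16 ALLOC][17-28 ALLOC][29-45 FREE]
free(d): d = 17 -> block [17-28 ALLOC]; mark free, coalesce with adjacent free neighbors -> [0-1 ALLOC][2-16 ALLOC][17-45 FREE]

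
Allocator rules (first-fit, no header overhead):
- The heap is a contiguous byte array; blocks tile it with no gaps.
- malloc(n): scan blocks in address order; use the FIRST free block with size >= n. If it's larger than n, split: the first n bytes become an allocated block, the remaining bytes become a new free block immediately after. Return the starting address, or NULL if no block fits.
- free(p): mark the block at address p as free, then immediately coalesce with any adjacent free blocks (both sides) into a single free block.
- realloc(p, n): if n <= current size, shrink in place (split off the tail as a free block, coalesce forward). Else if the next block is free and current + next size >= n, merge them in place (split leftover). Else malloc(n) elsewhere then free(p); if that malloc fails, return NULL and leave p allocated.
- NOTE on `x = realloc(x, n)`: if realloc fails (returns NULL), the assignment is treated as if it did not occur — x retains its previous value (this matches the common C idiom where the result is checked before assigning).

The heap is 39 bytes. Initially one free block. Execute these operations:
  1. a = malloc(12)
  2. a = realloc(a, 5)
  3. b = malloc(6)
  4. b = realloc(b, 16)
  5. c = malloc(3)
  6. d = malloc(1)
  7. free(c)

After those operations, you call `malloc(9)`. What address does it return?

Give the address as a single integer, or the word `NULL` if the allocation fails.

Answer: 25

Derivation:
Op 1: a = malloc(12) -> a = 0; heap: [0-11 ALLOC][12-38 FREE]
Op 2: a = realloc(a, 5) -> a = 0; heap: [0-4 ALLOC][5-38 FREE]
Op 3: b = malloc(6) -> b = 5; heap: [0-4 ALLOC][5-10 ALLOC][11-38 FREE]
Op 4: b = realloc(b, 16) -> b = 5; heap: [0-4 ALLOC][5-20 ALLOC][21-38 FREE]
Op 5: c = malloc(3) -> c = 21; heap: [0-4 ALLOC][5-20 ALLOC][21-23 ALLOC][24-38 FREE]
Op 6: d = malloc(1) -> d = 24; heap: [0-4 ALLOC][5-20 ALLOC][21-23 ALLOC][24-24 ALLOC][25-38 FREE]
Op 7: free(c) -> (freed c); heap: [0-4 ALLOC][5-20 ALLOC][21-23 FREE][24-24 ALLOC][25-38 FREE]
malloc(9): first-fit scan over [0-4 ALLOC][5-20 ALLOC][21-23 FREE][24-24 ALLOC][25-38 FREE] -> 25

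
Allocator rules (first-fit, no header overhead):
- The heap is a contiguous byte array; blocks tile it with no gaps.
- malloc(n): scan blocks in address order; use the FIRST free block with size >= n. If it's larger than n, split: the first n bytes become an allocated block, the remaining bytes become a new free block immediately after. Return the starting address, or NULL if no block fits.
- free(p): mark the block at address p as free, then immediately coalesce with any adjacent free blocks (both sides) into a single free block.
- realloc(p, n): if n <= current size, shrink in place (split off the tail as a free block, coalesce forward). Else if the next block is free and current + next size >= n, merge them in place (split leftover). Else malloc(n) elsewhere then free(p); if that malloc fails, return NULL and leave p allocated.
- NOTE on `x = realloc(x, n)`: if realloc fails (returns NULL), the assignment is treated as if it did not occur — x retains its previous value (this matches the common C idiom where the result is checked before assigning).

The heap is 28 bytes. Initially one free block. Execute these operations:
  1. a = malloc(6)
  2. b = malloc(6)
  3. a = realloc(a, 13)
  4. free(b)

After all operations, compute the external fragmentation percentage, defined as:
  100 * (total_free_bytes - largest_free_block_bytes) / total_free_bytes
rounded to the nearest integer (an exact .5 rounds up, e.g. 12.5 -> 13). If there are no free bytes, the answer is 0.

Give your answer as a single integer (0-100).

Op 1: a = malloc(6) -> a = 0; heap: [0-5 ALLOC][6-27 FREE]
Op 2: b = malloc(6) -> b = 6; heap: [0-5 ALLOC][6-11 ALLOC][12-27 FREE]
Op 3: a = realloc(a, 13) -> a = 12; heap: [0-5 FREE][6-11 ALLOC][12-24 ALLOC][25-27 FREE]
Op 4: free(b) -> (freed b); heap: [0-11 FREE][12-24 ALLOC][25-27 FREE]
Free blocks: [12 3] total_free=15 largest=12 -> 100*(15-12)/15 = 300/15 = 20

Answer: 20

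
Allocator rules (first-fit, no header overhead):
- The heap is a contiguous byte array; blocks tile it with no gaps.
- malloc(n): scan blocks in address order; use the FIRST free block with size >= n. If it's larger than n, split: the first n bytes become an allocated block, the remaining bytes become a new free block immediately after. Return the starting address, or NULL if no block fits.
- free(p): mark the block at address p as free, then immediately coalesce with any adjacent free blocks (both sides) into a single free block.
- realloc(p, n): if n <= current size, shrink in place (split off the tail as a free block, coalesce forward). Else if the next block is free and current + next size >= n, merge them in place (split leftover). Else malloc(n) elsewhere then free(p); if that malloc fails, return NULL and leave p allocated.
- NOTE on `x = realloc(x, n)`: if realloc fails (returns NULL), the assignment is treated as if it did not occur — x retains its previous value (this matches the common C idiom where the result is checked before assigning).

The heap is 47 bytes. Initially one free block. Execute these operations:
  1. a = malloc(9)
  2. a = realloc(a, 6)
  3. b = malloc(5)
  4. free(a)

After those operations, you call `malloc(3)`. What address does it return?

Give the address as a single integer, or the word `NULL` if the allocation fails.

Answer: 0

Derivation:
Op 1: a = malloc(9) -> a = 0; heap: [0-8 ALLOC][9-46 FREE]
Op 2: a = realloc(a, 6) -> a = 0; heap: [0-5 ALLOC][6-46 FREE]
Op 3: b = malloc(5) -> b = 6; heap: [0-5 ALLOC][6-10 ALLOC][11-46 FREE]
Op 4: free(a) -> (freed a); heap: [0-5 FREE][6-10 ALLOC][11-46 FREE]
malloc(3): first-fit scan over [0-5 FREE][6-10 ALLOC][11-46 FREE] -> 0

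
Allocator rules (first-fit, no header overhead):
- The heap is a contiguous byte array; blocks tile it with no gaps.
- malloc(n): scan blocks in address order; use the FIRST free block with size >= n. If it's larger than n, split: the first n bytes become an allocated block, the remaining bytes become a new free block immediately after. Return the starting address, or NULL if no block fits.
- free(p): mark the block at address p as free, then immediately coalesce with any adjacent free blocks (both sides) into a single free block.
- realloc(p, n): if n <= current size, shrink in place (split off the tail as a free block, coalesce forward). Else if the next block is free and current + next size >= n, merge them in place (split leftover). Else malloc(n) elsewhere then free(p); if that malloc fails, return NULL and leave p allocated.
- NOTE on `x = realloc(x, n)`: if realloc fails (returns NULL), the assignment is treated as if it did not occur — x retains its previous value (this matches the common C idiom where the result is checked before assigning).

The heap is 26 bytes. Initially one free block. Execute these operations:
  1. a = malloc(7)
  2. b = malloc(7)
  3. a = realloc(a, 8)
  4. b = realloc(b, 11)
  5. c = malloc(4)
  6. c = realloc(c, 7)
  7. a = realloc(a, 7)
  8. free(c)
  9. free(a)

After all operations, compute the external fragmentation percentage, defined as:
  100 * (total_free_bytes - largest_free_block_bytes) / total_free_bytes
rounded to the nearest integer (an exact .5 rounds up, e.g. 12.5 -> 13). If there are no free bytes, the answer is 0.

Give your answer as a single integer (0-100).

Op 1: a = malloc(7) -> a = 0; heap: [0-6 ALLOC][7-25 FREE]
Op 2: b = malloc(7) -> b = 7; heap: [0-6 ALLOC][7-13 ALLOC][14-25 FREE]
Op 3: a = realloc(a, 8) -> a = 14; heap: [0-6 FREE][7-13 ALLOC][14-21 ALLOC][22-25 FREE]
Op 4: b = realloc(b, 11) -> NULL (b unchanged); heap: [0-6 FREE][7-13 ALLOC][14-21 ALLOC][22-25 FREE]
Op 5: c = malloc(4) -> c = 0; heap: [0-3 ALLOC][4-6 FREE][7-13 ALLOC][14-21 ALLOC][22-25 FREE]
Op 6: c = realloc(c, 7) -> c = 0; heap: [0-6 ALLOC][7-13 ALLOC][14-21 ALLOC][22-25 FREE]
Op 7: a = realloc(a, 7) -> a = 14; heap: [0-6 ALLOC][7-13 ALLOC][14-20 ALLOC][21-25 FREE]
Op 8: free(c) -> (freed c); heap: [0-6 FREE][7-13 ALLOC][14-20 ALLOC][21-25 FREE]
Op 9: free(a) -> (freed a); heap: [0-6 FREE][7-13 ALLOC][14-25 FREE]
Free blocks: [7 12] total_free=19 largest=12 -> 100*(19-12)/19 = 700/19 ≈ 36.842 -> rounds to 37

Answer: 37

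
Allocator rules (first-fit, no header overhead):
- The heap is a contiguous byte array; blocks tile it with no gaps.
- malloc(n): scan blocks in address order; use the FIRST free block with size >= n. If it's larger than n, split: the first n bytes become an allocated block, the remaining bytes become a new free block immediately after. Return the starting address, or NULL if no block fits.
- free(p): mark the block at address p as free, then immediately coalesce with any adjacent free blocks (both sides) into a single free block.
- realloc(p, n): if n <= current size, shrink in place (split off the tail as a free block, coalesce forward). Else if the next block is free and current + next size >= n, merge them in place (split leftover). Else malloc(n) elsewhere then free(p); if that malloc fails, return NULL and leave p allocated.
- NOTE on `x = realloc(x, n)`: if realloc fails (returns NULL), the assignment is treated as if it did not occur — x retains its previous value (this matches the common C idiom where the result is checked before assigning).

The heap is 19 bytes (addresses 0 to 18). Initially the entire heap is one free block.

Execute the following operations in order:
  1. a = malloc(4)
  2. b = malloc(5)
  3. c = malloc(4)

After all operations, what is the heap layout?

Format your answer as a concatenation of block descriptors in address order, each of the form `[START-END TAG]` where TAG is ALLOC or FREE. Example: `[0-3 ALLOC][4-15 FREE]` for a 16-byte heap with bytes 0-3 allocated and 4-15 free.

Answer: [0-3 ALLOC][4-8 ALLOC][9-12 ALLOC][13-18 FREE]

Derivation:
Op 1: a = malloc(4) -> a = 0; heap: [0-3 ALLOC][4-18 FREE]
Op 2: b = malloc(5) -> b = 4; heap: [0-3 ALLOC][4-8 ALLOC][9-18 FREE]
Op 3: c = malloc(4) -> c = 9; heap: [0-3 ALLOC][4-8 ALLOC][9-12 ALLOC][13-18 FREE]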